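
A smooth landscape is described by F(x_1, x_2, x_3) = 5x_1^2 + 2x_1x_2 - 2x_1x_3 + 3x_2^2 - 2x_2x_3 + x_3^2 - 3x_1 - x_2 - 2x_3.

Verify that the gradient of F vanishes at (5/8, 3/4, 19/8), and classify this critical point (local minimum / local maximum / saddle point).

∇F = (10x_1 + 2x_2 - 2x_3 - 3, 2x_1 + 6x_2 - 2x_3 - 1, -2x_1 - 2x_2 + 2x_3 - 2); substituting (5/8, 3/4, 19/8) gives ∇F = (0, 0, 0), so (5/8, 3/4, 19/8) is indeed a critical point.
The Hessian is constant: H = [[10, 2, -2], [2, 6, -2], [-2, -2, 2]].
Leading principal minors: Δ₁ = 10, Δ₂ = 56, Δ₃ = 64.
All leading minors are positive, so H is positive definite: a local minimum.

local minimum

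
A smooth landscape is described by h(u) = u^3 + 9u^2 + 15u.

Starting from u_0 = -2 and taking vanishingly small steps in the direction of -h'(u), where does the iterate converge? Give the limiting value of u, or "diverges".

h'(u) = 3(u + 1)(u + 5), so h'(-2) = -9.
Gradient descent moves in the -h' direction, i.e. u is increasing.
The nearest critical point in that direction is u = -1, where h'' = 12 > 0 (a local minimum). The iterate converges there.

-1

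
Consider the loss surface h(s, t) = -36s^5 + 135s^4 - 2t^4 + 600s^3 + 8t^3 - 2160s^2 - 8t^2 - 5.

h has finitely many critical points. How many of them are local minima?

h separates as a function of s plus a function of t, so ∇h=0 decouples.
∂h/∂s = -180s(s - 4)(s - 2)(s + 3) = 0 at s ∈ {-3, 0, 2, 4}; ∂h/∂t = -8t(t - 2)(t - 1) = 0 at t ∈ {0, 1, 2}.
The Hessian is diagonal: diag(h_ss, h_tt). Second derivatives: h_ss(-3)=18900, h_ss(0)=-4320, h_ss(2)=3600, h_ss(4)=-10080; h_tt(0)=-16, h_tt(1)=8, h_tt(2)=-16.
Local minima occur where both diagonal entries positive: (-3, 1), (2, 1). Count: 2.

2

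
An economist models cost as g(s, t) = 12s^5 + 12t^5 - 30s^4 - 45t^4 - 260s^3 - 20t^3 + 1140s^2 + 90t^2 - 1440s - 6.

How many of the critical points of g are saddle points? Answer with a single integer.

g separates as a function of s plus a function of t, so ∇g=0 decouples.
∂g/∂s = 60(s - 3)(s - 2)(s - 1)(s + 4) = 0 at s ∈ {-4, 1, 2, 3}; ∂g/∂t = 60t(t - 3)(t - 1)(t + 1) = 0 at t ∈ {-1, 0, 1, 3}.
The Hessian is diagonal: diag(g_ss, g_tt). Second derivatives: g_ss(-4)=-12600, g_ss(1)=600, g_ss(2)=-360, g_ss(3)=840; g_tt(-1)=-480, g_tt(0)=180, g_tt(1)=-240, g_tt(3)=1440.
Saddle points occur where the two diagonal entries have opposite signs: (-4, 0), (-4, 3), (1, -1), (1, 1), (2, 0), (2, 3), (3, -1), (3, 1). Count: 8.

8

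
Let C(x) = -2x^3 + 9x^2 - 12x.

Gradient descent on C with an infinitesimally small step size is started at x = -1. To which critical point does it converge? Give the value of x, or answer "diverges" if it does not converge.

C'(x) = -6(x - 2)(x - 1), so C'(-1) = -36.
Gradient descent moves in the -C' direction, i.e. x is increasing.
The nearest critical point in that direction is x = 1, where C'' = 6 > 0 (a local minimum). The iterate converges there.

1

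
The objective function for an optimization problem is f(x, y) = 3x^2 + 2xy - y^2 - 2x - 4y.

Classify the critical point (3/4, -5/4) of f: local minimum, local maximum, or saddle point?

The Hessian of f is constant: H = [[6, 2], [2, -2]].
det(H) = 6·(-2) − 2² = -16.
Since det(H) < 0, H is indefinite and the critical point is a saddle point.

saddle point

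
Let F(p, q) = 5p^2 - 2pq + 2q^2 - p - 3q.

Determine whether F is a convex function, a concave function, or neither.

convex

F is quadratic, so its Hessian is the constant matrix H = [[10, -2], [-2, 4]].
det(H) = 36, tr(H) = 14.
det(H) > 0 and tr(H) > 0, so H is positive definite everywhere: convex.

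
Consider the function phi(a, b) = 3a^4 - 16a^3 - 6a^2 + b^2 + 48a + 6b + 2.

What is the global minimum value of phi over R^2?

-167

phi(a,b) separates as P(a) + Q(b) + 2, so its minimum is min P + min Q + 2.
P'(a) = 12(a - 4)(a - 1)(a + 1) vanishes at a ∈ {-1, 1, 4}; Q'(b) = 2b + 6 vanishes at b ∈ {-3}.
Local minima of P (where P''>0): P(-1)=-35, P(4)=-160. Local minima of Q: Q(-3)=-9.
So the global minimum of phi is P(4) + Q(-3) + 2 = -160 − 9 + 2 = -167, attained at (4, -3).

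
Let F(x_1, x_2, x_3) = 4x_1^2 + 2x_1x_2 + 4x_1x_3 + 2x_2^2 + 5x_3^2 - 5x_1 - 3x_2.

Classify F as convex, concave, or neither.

F is quadratic, so its Hessian is the constant matrix H = [[8, 2, 4], [2, 4, 0], [4, 0, 10]].
Leading principal minors: 8, 28, 216.
All positive ⇒ H ≻ 0 ⇒ convex.

convex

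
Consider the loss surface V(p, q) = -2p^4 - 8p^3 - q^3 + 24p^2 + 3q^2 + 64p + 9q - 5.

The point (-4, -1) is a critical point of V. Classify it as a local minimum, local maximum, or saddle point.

The mixed partial ∂²V/∂p∂q is 0, so the Hessian at any point is diag(V_pp, V_qq) = diag(24(-p^2 - 2p + 2), 6(-q + 1)).
At (-4, -1): H = diag(-144, 12).
The eigenvalues have opposite signs, so H is indefinite: a saddle point.

saddle point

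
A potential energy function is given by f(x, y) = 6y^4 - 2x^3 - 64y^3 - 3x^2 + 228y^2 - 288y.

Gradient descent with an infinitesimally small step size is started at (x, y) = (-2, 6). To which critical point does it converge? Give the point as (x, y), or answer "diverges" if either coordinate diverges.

(-1, 4)

f is separable, so gradient descent decouples: x follows -∂f/∂x, y follows -∂f/∂y.
∂f/∂x = -6x(x + 1); at x=-2 this is -12, so x increases.
∂f/∂y = 24(y - 4)(y - 3)(y - 1); at y=6 this is 720, so y decreases.
x converges to its nearest critical value -1 (a local min of the x-part); y converges to 4. The iterate converges to (-1, 4).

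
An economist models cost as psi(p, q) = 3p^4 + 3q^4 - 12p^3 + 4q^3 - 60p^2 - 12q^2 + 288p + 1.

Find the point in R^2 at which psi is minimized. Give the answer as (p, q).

psi(p,q) separates as A(p) + B(q) + 1, so its minimum is min A + min B + 1.
A'(p) = 12(p - 4)(p - 2)(p + 3) vanishes at p ∈ {-3, 2, 4}; B'(q) = 12q(q - 1)(q + 2) vanishes at q ∈ {-2, 0, 1}.
Local minima of A (where A''>0): A(-3)=-837, A(4)=192. Local minima of B: B(-2)=-32, B(1)=-5.
So the global minimum of psi is A(-3) + B(-2) + 1 = -837 − 32 + 1 = -868, attained at (-3, -2).

(-3, -2)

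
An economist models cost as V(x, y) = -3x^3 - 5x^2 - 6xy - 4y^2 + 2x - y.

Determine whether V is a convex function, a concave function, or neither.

neither

The term -3x^3 is cubic, so the Hessian is not constant.
∂²V/∂x² = -18x - 10, which takes both signs as x varies (negative for sufficiently large x). A diagonal entry of the Hessian changing sign means the Hessian is neither positive- nor negative-semidefinite on all of R^2.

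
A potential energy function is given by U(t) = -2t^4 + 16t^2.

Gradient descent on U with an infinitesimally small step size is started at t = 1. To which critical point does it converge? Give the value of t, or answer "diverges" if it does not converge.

U'(t) = -8t(t - 2)(t + 2), so U'(1) = 24.
Gradient descent moves in the -U' direction, i.e. t is decreasing.
The nearest critical point in that direction is t = 0, where U'' = 32 > 0 (a local minimum). The iterate converges there.

0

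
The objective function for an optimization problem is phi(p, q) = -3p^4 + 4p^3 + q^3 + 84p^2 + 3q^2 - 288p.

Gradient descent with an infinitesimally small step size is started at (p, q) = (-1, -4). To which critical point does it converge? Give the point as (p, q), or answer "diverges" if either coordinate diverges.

diverges

phi is separable, so gradient descent decouples: p follows -∂phi/∂p, q follows -∂phi/∂q.
∂phi/∂p = -12(p - 3)(p - 2)(p + 4); at p=-1 this is -432, so p increases.
∂phi/∂q = 3q(q + 2); at q=-4 this is 24, so q decreases.
The q-coordinate has no critical point in that direction and runs off to infinity.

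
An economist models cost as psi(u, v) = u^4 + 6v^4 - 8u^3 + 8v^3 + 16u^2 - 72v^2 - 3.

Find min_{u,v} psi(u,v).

-381

psi(u,v) separates as P(u) + Q(v) − 3, so its minimum is min P + min Q − 3.
P'(u) = 4u(u - 4)(u - 2) vanishes at u ∈ {0, 2, 4}; Q'(v) = 24v(v - 2)(v + 3) vanishes at v ∈ {-3, 0, 2}.
Local minima of P (where P''>0): P(0)=0, P(4)=0. Local minima of Q: Q(-3)=-378, Q(2)=-128.
So the global minimum of psi is P(0) + Q(-3) − 3 = 0 − 378 − 3 = -381, attained at (0, -3).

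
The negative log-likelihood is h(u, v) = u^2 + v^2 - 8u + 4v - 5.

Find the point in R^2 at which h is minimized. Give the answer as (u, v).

h(u,v) separates as P(u) + Q(v) − 5, so its minimum is min P + min Q − 5.
P'(u) = 2u - 8 vanishes at u ∈ {4}; Q'(v) = 2v + 4 vanishes at v ∈ {-2}.
Local minima of P (where P''>0): P(4)=-16. Local minima of Q: Q(-2)=-4.
So the global minimum of h is P(4) + Q(-2) − 5 = -16 − 4 − 5 = -25, attained at (4, -2).

(4, -2)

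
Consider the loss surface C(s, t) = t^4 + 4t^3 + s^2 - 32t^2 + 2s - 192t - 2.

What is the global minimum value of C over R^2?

-771

C(s,t) separates as P(s) + Q(t) − 2, so its minimum is min P + min Q − 2.
P'(s) = 2s + 2 vanishes at s ∈ {-1}; Q'(t) = 4(t - 4)(t + 3)(t + 4) vanishes at t ∈ {-4, -3, 4}.
Local minima of P (where P''>0): P(-1)=-1. Local minima of Q: Q(-4)=256, Q(4)=-768.
So the global minimum of C is P(-1) + Q(4) − 2 = -1 − 768 − 2 = -771, attained at (-1, 4).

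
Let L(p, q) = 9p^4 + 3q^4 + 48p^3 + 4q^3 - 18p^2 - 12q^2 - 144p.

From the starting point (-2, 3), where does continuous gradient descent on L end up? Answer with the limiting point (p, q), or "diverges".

(-4, 1)

L is separable, so gradient descent decouples: p follows -∂L/∂p, q follows -∂L/∂q.
∂L/∂p = 36(p - 1)(p + 1)(p + 4); at p=-2 this is 216, so p decreases.
∂L/∂q = 12q(q - 1)(q + 2); at q=3 this is 360, so q decreases.
p converges to its nearest critical value -4 (a local min of the p-part); q converges to 1. The iterate converges to (-4, 1).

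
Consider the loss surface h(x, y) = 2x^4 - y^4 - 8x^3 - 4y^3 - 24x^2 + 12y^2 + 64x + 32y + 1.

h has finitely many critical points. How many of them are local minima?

2

h separates as a function of x plus a function of y, so ∇h=0 decouples.
∂h/∂x = 8(x - 4)(x - 1)(x + 2) = 0 at x ∈ {-2, 1, 4}; ∂h/∂y = -4(y - 2)(y + 1)(y + 4) = 0 at y ∈ {-4, -1, 2}.
The Hessian is diagonal: diag(h_xx, h_yy). Second derivatives: h_xx(-2)=144, h_xx(1)=-72, h_xx(4)=144; h_yy(-4)=-72, h_yy(-1)=36, h_yy(2)=-72.
Local minima occur where both diagonal entries positive: (-2, -1), (4, -1). Count: 2.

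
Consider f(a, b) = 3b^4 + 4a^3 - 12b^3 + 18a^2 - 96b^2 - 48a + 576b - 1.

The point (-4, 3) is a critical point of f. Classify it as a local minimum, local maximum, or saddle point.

local maximum

The mixed partial ∂²f/∂a∂b is 0, so the Hessian at any point is diag(f_aa, f_bb) = diag(12(2a + 3), 12(3b^2 - 6b - 16)).
At (-4, 3): H = diag(-60, -84).
Both eigenvalues are negative, so H is negative definite: a local maximum.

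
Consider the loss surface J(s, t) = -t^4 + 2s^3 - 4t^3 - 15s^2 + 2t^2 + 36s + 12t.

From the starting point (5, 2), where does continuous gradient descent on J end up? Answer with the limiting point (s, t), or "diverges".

diverges

J is separable, so gradient descent decouples: s follows -∂J/∂s, t follows -∂J/∂t.
∂J/∂s = 6(s - 3)(s - 2); at s=5 this is 36, so s decreases.
∂J/∂t = -4(t - 1)(t + 1)(t + 3); at t=2 this is -60, so t increases.
The t-coordinate has no critical point in that direction and runs off to infinity.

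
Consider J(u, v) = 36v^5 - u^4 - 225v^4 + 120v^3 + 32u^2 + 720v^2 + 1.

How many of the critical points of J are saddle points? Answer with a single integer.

J separates as a function of u plus a function of v, so ∇J=0 decouples.
∂J/∂u = -4u(u - 4)(u + 4) = 0 at u ∈ {-4, 0, 4}; ∂J/∂v = 180v(v - 4)(v - 2)(v + 1) = 0 at v ∈ {-1, 0, 2, 4}.
The Hessian is diagonal: diag(J_uu, J_vv). Second derivatives: J_uu(-4)=-128, J_uu(0)=64, J_uu(4)=-128; J_vv(-1)=-2700, J_vv(0)=1440, J_vv(2)=-2160, J_vv(4)=7200.
Saddle points occur where the two diagonal entries have opposite signs: (-4, 0), (-4, 4), (0, -1), (0, 2), (4, 0), (4, 4). Count: 6.

6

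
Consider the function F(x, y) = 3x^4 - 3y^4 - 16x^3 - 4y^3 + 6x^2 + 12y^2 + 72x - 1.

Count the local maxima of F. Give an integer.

F separates as a function of x plus a function of y, so ∇F=0 decouples.
∂F/∂x = 12(x - 3)(x - 2)(x + 1) = 0 at x ∈ {-1, 2, 3}; ∂F/∂y = -12y(y - 1)(y + 2) = 0 at y ∈ {-2, 0, 1}.
The Hessian is diagonal: diag(F_xx, F_yy). Second derivatives: F_xx(-1)=144, F_xx(2)=-36, F_xx(3)=48; F_yy(-2)=-72, F_yy(0)=24, F_yy(1)=-36.
Local maxima occur where both diagonal entries negative: (2, -2), (2, 1). Count: 2.

2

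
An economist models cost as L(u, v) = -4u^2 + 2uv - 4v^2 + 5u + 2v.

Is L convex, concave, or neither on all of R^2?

L is quadratic, so its Hessian is the constant matrix H = [[-8, 2], [2, -8]].
det(H) = 60, tr(H) = -16.
det(H) > 0 and tr(H) < 0, so H is negative definite everywhere: concave.

concave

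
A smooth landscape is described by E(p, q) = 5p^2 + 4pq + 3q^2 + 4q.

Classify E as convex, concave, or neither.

E is quadratic, so its Hessian is the constant matrix H = [[10, 4], [4, 6]].
det(H) = 44, tr(H) = 16.
det(H) > 0 and tr(H) > 0, so H is positive definite everywhere: convex.

convex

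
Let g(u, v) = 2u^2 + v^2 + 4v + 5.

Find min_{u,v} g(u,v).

g(u,v) separates as P(u) + Q(v) + 5, so its minimum is min P + min Q + 5.
P'(u) = 4u vanishes at u ∈ {0}; Q'(v) = 2v + 4 vanishes at v ∈ {-2}.
Local minima of P (where P''>0): P(0)=0. Local minima of Q: Q(-2)=-4.
So the global minimum of g is P(0) + Q(-2) + 5 = 0 − 4 + 5 = 1, attained at (0, -2).

1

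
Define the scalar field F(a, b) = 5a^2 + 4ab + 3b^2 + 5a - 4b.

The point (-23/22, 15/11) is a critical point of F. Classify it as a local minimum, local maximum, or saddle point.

local minimum

The Hessian of F is constant: H = [[10, 4], [4, 6]].
det(H) = 10·6 − 4² = 44.
det(H) > 0 and tr(H) = 16 > 0, so H is positive definite and the point is a local minimum.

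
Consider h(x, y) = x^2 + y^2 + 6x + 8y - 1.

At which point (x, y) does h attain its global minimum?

h(x,y) separates as P(x) + Q(y) − 1, so its minimum is min P + min Q − 1.
P'(x) = 2x + 6 vanishes at x ∈ {-3}; Q'(y) = 2y + 8 vanishes at y ∈ {-4}.
Local minima of P (where P''>0): P(-3)=-9. Local minima of Q: Q(-4)=-16.
So the global minimum of h is P(-3) + Q(-4) − 1 = -9 − 16 − 1 = -26, attained at (-3, -4).

(-3, -4)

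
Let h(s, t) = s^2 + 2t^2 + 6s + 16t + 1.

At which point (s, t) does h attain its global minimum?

(-3, -4)

h(s,t) separates as P(s) + Q(t) + 1, so its minimum is min P + min Q + 1.
P'(s) = 2s + 6 vanishes at s ∈ {-3}; Q'(t) = 4(t + 4) vanishes at t ∈ {-4}.
Local minima of P (where P''>0): P(-3)=-9. Local minima of Q: Q(-4)=-32.
So the global minimum of h is P(-3) + Q(-4) + 1 = -9 − 32 + 1 = -40, attained at (-3, -4).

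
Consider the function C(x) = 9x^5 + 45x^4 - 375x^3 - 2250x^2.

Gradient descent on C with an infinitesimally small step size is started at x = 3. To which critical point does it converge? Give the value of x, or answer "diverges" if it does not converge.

C'(x) = 45x(x - 5)(x + 4)(x + 5), so C'(3) = -15120.
Gradient descent moves in the -C' direction, i.e. x is increasing.
The nearest critical point in that direction is x = 5, where C'' = 20250 > 0 (a local minimum). The iterate converges there.

5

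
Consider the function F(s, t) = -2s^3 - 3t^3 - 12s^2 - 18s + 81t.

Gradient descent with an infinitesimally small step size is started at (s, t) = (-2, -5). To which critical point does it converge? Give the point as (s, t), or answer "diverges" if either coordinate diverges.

F is separable, so gradient descent decouples: s follows -∂F/∂s, t follows -∂F/∂t.
∂F/∂s = -6(s + 1)(s + 3); at s=-2 this is 6, so s decreases.
∂F/∂t = -9(t - 3)(t + 3); at t=-5 this is -144, so t increases.
s converges to its nearest critical value -3 (a local min of the s-part); t converges to -3. The iterate converges to (-3, -3).

(-3, -3)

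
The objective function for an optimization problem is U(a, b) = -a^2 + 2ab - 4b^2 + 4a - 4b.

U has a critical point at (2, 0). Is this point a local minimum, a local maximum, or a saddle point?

local maximum

The Hessian of U is constant: H = [[-2, 2], [2, -8]].
det(H) = (-2)·(-8) − 2² = 12.
det(H) > 0 and tr(H) = -10 < 0, so H is negative definite and the point is a local maximum.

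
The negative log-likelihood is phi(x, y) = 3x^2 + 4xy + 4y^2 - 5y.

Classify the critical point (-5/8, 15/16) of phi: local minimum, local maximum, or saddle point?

local minimum

The Hessian of phi is constant: H = [[6, 4], [4, 8]].
det(H) = 6·8 − 4² = 32.
det(H) > 0 and tr(H) = 14 > 0, so H is positive definite and the point is a local minimum.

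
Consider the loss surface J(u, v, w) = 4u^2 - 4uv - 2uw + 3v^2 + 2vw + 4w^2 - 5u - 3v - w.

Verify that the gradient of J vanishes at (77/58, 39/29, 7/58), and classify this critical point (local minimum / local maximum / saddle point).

∇J = (8u - 4v - 2w - 5, -4u + 6v + 2w - 3, -2u + 2v + 8w - 1); substituting (77/58, 39/29, 7/58) gives ∇J = (0, 0, 0), so (77/58, 39/29, 7/58) is indeed a critical point.
The Hessian is constant: H = [[8, -4, -2], [-4, 6, 2], [-2, 2, 8]].
Leading principal minors: Δ₁ = 8, Δ₂ = 32, Δ₃ = 232.
All leading minors are positive, so H is positive definite: a local minimum.

local minimum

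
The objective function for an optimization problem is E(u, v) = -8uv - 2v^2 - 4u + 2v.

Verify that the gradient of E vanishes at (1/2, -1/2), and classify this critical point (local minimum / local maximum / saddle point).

∇E = (-8v - 4, -8u - 4v + 2); substituting (1/2, -1/2) gives ∇E = (0, 0), so (1/2, -1/2) is indeed a critical point.
The Hessian of E is constant: H = [[0, -8], [-8, -4]].
det(H) = 0·(-4) − (-8)² = -64.
Since det(H) < 0, H is indefinite and the critical point is a saddle point.

saddle point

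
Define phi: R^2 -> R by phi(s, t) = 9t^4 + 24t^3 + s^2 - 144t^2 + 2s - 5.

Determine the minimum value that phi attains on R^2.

-1542

phi(s,t) separates as P(s) + Q(t) − 5, so its minimum is min P + min Q − 5.
P'(s) = 2s + 2 vanishes at s ∈ {-1}; Q'(t) = 36t(t - 2)(t + 4) vanishes at t ∈ {-4, 0, 2}.
Local minima of P (where P''>0): P(-1)=-1. Local minima of Q: Q(-4)=-1536, Q(2)=-240.
So the global minimum of phi is P(-1) + Q(-4) − 5 = -1 − 1536 − 5 = -1542, attained at (-1, -4).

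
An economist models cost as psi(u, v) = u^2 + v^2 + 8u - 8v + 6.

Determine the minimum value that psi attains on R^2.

psi(u,v) separates as P(u) + Q(v) + 6, so its minimum is min P + min Q + 6.
P'(u) = 2u + 8 vanishes at u ∈ {-4}; Q'(v) = 2v - 8 vanishes at v ∈ {4}.
Local minima of P (where P''>0): P(-4)=-16. Local minima of Q: Q(4)=-16.
So the global minimum of psi is P(-4) + Q(4) + 6 = -16 − 16 + 6 = -26, attained at (-4, 4).

-26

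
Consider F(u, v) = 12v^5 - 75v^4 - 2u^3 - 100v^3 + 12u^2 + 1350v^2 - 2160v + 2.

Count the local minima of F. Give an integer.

2

F separates as a function of u plus a function of v, so ∇F=0 decouples.
∂F/∂u = -6u(u - 4) = 0 at u ∈ {0, 4}; ∂F/∂v = 60(v - 4)(v - 3)(v - 1)(v + 3) = 0 at v ∈ {-3, 1, 3, 4}.
The Hessian is diagonal: diag(F_uu, F_vv). Second derivatives: F_uu(0)=24, F_uu(4)=-24; F_vv(-3)=-10080, F_vv(1)=1440, F_vv(3)=-720, F_vv(4)=1260.
Local minima occur where both diagonal entries positive: (0, 1), (0, 4). Count: 2.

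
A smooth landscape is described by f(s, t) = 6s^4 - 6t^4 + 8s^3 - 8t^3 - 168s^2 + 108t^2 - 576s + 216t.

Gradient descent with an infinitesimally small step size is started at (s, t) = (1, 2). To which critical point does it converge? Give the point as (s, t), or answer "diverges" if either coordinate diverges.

f is separable, so gradient descent decouples: s follows -∂f/∂s, t follows -∂f/∂t.
∂f/∂s = 24(s - 4)(s + 2)(s + 3); at s=1 this is -864, so s increases.
∂f/∂t = -24(t - 3)(t + 1)(t + 3); at t=2 this is 360, so t decreases.
s converges to its nearest critical value 4 (a local min of the s-part); t converges to -1. The iterate converges to (4, -1).

(4, -1)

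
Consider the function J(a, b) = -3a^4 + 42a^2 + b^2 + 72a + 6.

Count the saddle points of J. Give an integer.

2

J separates as a function of a plus a function of b, so ∇J=0 decouples.
∂J/∂a = -12(a - 3)(a + 1)(a + 2) = 0 at a ∈ {-2, -1, 3}; ∂J/∂b = 2b = 0 at b ∈ {0}.
The Hessian is diagonal: diag(J_aa, J_bb). Second derivatives: J_aa(-2)=-60, J_aa(-1)=48, J_aa(3)=-240; J_bb(0)=2.
Saddle points occur where the two diagonal entries have opposite signs: (-2, 0), (3, 0). Count: 2.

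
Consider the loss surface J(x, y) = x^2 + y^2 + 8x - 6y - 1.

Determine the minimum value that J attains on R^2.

J(x,y) separates as P(x) + Q(y) − 1, so its minimum is min P + min Q − 1.
P'(x) = 2x + 8 vanishes at x ∈ {-4}; Q'(y) = 2y - 6 vanishes at y ∈ {3}.
Local minima of P (where P''>0): P(-4)=-16. Local minima of Q: Q(3)=-9.
So the global minimum of J is P(-4) + Q(3) − 1 = -16 − 9 − 1 = -26, attained at (-4, 3).

-26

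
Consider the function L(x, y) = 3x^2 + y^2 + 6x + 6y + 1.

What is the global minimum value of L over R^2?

L(x,y) separates as P(x) + Q(y) + 1, so its minimum is min P + min Q + 1.
P'(x) = 6x + 6 vanishes at x ∈ {-1}; Q'(y) = 2y + 6 vanishes at y ∈ {-3}.
Local minima of P (where P''>0): P(-1)=-3. Local minima of Q: Q(-3)=-9.
So the global minimum of L is P(-1) + Q(-3) + 1 = -3 − 9 + 1 = -11, attained at (-1, -3).

-11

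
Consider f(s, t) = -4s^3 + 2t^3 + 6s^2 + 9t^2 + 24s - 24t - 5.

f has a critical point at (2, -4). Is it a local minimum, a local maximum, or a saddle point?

The mixed partial ∂²f/∂s∂t is 0, so the Hessian at any point is diag(f_ss, f_tt) = diag(12(-2s + 1), 6(2t + 3)).
At (2, -4): H = diag(-36, -30).
Both eigenvalues are negative, so H is negative definite: a local maximum.

local maximum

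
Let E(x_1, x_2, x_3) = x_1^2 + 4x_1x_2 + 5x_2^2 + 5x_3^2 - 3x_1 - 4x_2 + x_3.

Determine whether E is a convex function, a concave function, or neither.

E is quadratic, so its Hessian is the constant matrix H = [[2, 4, 0], [4, 10, 0], [0, 0, 10]].
Leading principal minors: 2, 4, 40.
All positive ⇒ H ≻ 0 ⇒ convex.

convex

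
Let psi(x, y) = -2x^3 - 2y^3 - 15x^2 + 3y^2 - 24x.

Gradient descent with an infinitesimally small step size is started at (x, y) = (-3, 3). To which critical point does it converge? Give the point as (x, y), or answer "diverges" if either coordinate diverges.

psi is separable, so gradient descent decouples: x follows -∂psi/∂x, y follows -∂psi/∂y.
∂psi/∂x = -6(x + 1)(x + 4); at x=-3 this is 12, so x decreases.
∂psi/∂y = -6y(y - 1); at y=3 this is -36, so y increases.
The y-coordinate has no critical point in that direction and runs off to infinity.

diverges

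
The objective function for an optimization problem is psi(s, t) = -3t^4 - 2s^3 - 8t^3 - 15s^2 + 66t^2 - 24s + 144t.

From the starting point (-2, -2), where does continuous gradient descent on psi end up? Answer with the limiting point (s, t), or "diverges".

psi is separable, so gradient descent decouples: s follows -∂psi/∂s, t follows -∂psi/∂t.
∂psi/∂s = -6(s + 1)(s + 4); at s=-2 this is 12, so s decreases.
∂psi/∂t = -12(t - 3)(t + 1)(t + 4); at t=-2 this is -120, so t increases.
s converges to its nearest critical value -4 (a local min of the s-part); t converges to -1. The iterate converges to (-4, -1).

(-4, -1)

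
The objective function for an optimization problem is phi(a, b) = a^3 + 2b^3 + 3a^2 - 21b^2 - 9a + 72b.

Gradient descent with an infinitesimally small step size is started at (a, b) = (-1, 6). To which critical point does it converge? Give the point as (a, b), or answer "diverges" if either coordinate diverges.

(1, 4)

phi is separable, so gradient descent decouples: a follows -∂phi/∂a, b follows -∂phi/∂b.
∂phi/∂a = 3(a - 1)(a + 3); at a=-1 this is -12, so a increases.
∂phi/∂b = 6(b - 4)(b - 3); at b=6 this is 36, so b decreases.
a converges to its nearest critical value 1 (a local min of the a-part); b converges to 4. The iterate converges to (1, 4).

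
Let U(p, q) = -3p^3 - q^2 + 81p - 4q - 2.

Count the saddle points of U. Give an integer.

U separates as a function of p plus a function of q, so ∇U=0 decouples.
∂U/∂p = -9(p - 3)(p + 3) = 0 at p ∈ {-3, 3}; ∂U/∂q = -2(q + 2) = 0 at q ∈ {-2}.
The Hessian is diagonal: diag(U_pp, U_qq). Second derivatives: U_pp(-3)=54, U_pp(3)=-54; U_qq(-2)=-2.
Saddle points occur where the two diagonal entries have opposite signs: (-3, -2). Count: 1.

1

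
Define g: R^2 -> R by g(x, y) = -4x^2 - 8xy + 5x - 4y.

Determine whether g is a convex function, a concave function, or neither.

neither

g is quadratic, so its Hessian is the constant matrix H = [[-8, -8], [-8, 0]].
det(H) = -64, tr(H) = -8.
det(H) < 0, so H is indefinite: neither convex nor concave.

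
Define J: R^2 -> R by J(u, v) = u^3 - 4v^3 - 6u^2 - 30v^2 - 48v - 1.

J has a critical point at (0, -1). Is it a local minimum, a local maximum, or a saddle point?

local maximum

The mixed partial ∂²J/∂u∂v is 0, so the Hessian at any point is diag(J_uu, J_vv) = diag(6(u - 2), -12(2v + 5)).
At (0, -1): H = diag(-12, -36).
Both eigenvalues are negative, so H is negative definite: a local maximum.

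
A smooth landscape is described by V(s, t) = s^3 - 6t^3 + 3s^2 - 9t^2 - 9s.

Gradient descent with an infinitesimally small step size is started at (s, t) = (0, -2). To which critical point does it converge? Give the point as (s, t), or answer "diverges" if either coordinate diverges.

(1, -1)

V is separable, so gradient descent decouples: s follows -∂V/∂s, t follows -∂V/∂t.
∂V/∂s = 3(s - 1)(s + 3); at s=0 this is -9, so s increases.
∂V/∂t = -18t(t + 1); at t=-2 this is -36, so t increases.
s converges to its nearest critical value 1 (a local min of the s-part); t converges to -1. The iterate converges to (1, -1).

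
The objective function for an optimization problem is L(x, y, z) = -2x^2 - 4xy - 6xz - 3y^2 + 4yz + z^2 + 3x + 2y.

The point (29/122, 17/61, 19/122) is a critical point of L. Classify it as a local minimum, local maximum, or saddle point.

saddle point

The Hessian is constant: H = [[-4, -4, -6], [-4, -6, 4], [-6, 4, 2]].
Leading principal minors: Δ₁ = -4, Δ₂ = 8, Δ₃ = 488.
The minors fit neither the all-positive nor the alternating-sign pattern, so H is indefinite: a saddle point.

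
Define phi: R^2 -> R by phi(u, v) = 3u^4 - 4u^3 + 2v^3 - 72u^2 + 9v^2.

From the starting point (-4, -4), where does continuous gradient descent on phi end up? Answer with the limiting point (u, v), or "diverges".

phi is separable, so gradient descent decouples: u follows -∂phi/∂u, v follows -∂phi/∂v.
∂phi/∂u = 12u(u - 4)(u + 3); at u=-4 this is -384, so u increases.
∂phi/∂v = 6v(v + 3); at v=-4 this is 24, so v decreases.
The v-coordinate has no critical point in that direction and runs off to infinity.

diverges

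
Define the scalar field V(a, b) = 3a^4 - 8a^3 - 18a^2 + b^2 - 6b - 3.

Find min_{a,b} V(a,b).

V(a,b) separates as P(a) + Q(b) − 3, so its minimum is min P + min Q − 3.
P'(a) = 12a(a - 3)(a + 1) vanishes at a ∈ {-1, 0, 3}; Q'(b) = 2b - 6 vanishes at b ∈ {3}.
Local minima of P (where P''>0): P(-1)=-7, P(3)=-135. Local minima of Q: Q(3)=-9.
So the global minimum of V is P(3) + Q(3) − 3 = -135 − 9 − 3 = -147, attained at (3, 3).

-147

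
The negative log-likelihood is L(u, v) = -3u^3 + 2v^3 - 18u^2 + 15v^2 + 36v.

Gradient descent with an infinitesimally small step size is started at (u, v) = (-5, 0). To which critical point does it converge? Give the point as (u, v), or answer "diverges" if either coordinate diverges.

(-4, -2)

L is separable, so gradient descent decouples: u follows -∂L/∂u, v follows -∂L/∂v.
∂L/∂u = -9u(u + 4); at u=-5 this is -45, so u increases.
∂L/∂v = 6(v + 2)(v + 3); at v=0 this is 36, so v decreases.
u converges to its nearest critical value -4 (a local min of the u-part); v converges to -2. The iterate converges to (-4, -2).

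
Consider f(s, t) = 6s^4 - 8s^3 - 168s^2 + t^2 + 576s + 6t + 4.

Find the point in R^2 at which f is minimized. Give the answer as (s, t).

(-4, -3)

f(s,t) separates as P(s) + Q(t) + 4, so its minimum is min P + min Q + 4.
P'(s) = 24(s - 3)(s - 2)(s + 4) vanishes at s ∈ {-4, 2, 3}; Q'(t) = 2(t + 3) vanishes at t ∈ {-3}.
Local minima of P (where P''>0): P(-4)=-2944, P(3)=486. Local minima of Q: Q(-3)=-9.
So the global minimum of f is P(-4) + Q(-3) + 4 = -2944 − 9 + 4 = -2949, attained at (-4, -3).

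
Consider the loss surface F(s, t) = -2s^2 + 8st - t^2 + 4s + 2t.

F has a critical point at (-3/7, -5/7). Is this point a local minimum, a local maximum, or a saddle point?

saddle point

The Hessian of F is constant: H = [[-4, 8], [8, -2]].
det(H) = (-4)·(-2) − 8² = -56.
Since det(H) < 0, H is indefinite and the critical point is a saddle point.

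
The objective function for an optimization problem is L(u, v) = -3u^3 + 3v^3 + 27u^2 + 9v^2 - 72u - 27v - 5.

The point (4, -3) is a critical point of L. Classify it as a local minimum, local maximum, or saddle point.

local maximum

The mixed partial ∂²L/∂u∂v is 0, so the Hessian at any point is diag(L_uu, L_vv) = diag(18(-u + 3), 18(v + 1)).
At (4, -3): H = diag(-18, -36).
Both eigenvalues are negative, so H is negative definite: a local maximum.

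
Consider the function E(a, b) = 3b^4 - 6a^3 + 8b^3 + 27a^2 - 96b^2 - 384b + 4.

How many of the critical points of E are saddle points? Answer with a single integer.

E separates as a function of a plus a function of b, so ∇E=0 decouples.
∂E/∂a = -18a(a - 3) = 0 at a ∈ {0, 3}; ∂E/∂b = 12(b - 4)(b + 2)(b + 4) = 0 at b ∈ {-4, -2, 4}.
The Hessian is diagonal: diag(E_aa, E_bb). Second derivatives: E_aa(0)=54, E_aa(3)=-54; E_bb(-4)=192, E_bb(-2)=-144, E_bb(4)=576.
Saddle points occur where the two diagonal entries have opposite signs: (0, -2), (3, -4), (3, 4). Count: 3.

3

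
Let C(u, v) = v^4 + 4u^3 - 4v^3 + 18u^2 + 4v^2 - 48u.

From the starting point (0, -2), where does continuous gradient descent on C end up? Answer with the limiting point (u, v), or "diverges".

C is separable, so gradient descent decouples: u follows -∂C/∂u, v follows -∂C/∂v.
∂C/∂u = 12(u - 1)(u + 4); at u=0 this is -48, so u increases.
∂C/∂v = 4v(v - 2)(v - 1); at v=-2 this is -96, so v increases.
u converges to its nearest critical value 1 (a local min of the u-part); v converges to 0. The iterate converges to (1, 0).

(1, 0)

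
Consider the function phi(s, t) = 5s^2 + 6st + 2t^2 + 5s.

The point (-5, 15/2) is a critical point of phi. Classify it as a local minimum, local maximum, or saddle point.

The Hessian of phi is constant: H = [[10, 6], [6, 4]].
det(H) = 10·4 − 6² = 4.
det(H) > 0 and tr(H) = 14 > 0, so H is positive definite and the point is a local minimum.

local minimum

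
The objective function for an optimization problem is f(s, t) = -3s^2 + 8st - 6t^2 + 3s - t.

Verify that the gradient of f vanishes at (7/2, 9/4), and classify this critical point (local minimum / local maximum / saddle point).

local maximum

∇f = (-6s + 8t + 3, 8s - 12t - 1); substituting (7/2, 9/4) gives ∇f = (0, 0), so (7/2, 9/4) is indeed a critical point.
The Hessian of f is constant: H = [[-6, 8], [8, -12]].
det(H) = (-6)·(-12) − 8² = 8.
det(H) > 0 and tr(H) = -18 < 0, so H is negative definite and the point is a local maximum.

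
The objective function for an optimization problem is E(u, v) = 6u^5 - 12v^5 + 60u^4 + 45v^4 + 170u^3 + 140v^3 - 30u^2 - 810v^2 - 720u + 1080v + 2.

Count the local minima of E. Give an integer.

4

E separates as a function of u plus a function of v, so ∇E=0 decouples.
∂E/∂u = 30(u - 1)(u + 2)(u + 3)(u + 4) = 0 at u ∈ {-4, -3, -2, 1}; ∂E/∂v = -60(v - 3)(v - 2)(v - 1)(v + 3) = 0 at v ∈ {-3, 1, 2, 3}.
The Hessian is diagonal: diag(E_uu, E_vv). Second derivatives: E_uu(-4)=-300, E_uu(-3)=120, E_uu(-2)=-180, E_uu(1)=1800; E_vv(-3)=7200, E_vv(1)=-480, E_vv(2)=300, E_vv(3)=-720.
Local minima occur where both diagonal entries positive: (-3, -3), (-3, 2), (1, -3), (1, 2). Count: 4.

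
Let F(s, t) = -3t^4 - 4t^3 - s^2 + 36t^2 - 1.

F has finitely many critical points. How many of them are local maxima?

2

F separates as a function of s plus a function of t, so ∇F=0 decouples.
∂F/∂s = -2s = 0 at s ∈ {0}; ∂F/∂t = -12t(t - 2)(t + 3) = 0 at t ∈ {-3, 0, 2}.
The Hessian is diagonal: diag(F_ss, F_tt). Second derivatives: F_ss(0)=-2; F_tt(-3)=-180, F_tt(0)=72, F_tt(2)=-120.
Local maxima occur where both diagonal entries negative: (0, -3), (0, 2). Count: 2.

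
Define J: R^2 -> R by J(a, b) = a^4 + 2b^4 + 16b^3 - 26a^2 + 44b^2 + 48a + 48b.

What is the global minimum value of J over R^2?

-370

J(a,b) separates as P(a) + Q(b), so its minimum is min P + min Q.
P'(a) = 4(a - 3)(a - 1)(a + 4) vanishes at a ∈ {-4, 1, 3}; Q'(b) = 8(b + 1)(b + 2)(b + 3) vanishes at b ∈ {-3, -2, -1}.
Local minima of P (where P''>0): P(-4)=-352, P(3)=-9. Local minima of Q: Q(-3)=-18, Q(-1)=-18.
So the global minimum of J is P(-4) + Q(-3) = -352 − 18 = -370, attained at (-4, -3).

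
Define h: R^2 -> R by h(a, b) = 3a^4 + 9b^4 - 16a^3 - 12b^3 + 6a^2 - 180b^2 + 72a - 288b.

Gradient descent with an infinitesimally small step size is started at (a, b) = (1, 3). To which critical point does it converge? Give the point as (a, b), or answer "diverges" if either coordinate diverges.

h is separable, so gradient descent decouples: a follows -∂h/∂a, b follows -∂h/∂b.
∂h/∂a = 12(a - 3)(a - 2)(a + 1); at a=1 this is 48, so a decreases.
∂h/∂b = 36(b - 4)(b + 1)(b + 2); at b=3 this is -720, so b increases.
a converges to its nearest critical value -1 (a local min of the a-part); b converges to 4. The iterate converges to (-1, 4).

(-1, 4)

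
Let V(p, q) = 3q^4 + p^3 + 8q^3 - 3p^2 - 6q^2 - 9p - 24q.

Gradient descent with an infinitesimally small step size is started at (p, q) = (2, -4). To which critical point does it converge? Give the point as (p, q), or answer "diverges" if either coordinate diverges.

V is separable, so gradient descent decouples: p follows -∂V/∂p, q follows -∂V/∂q.
∂V/∂p = 3(p - 3)(p + 1); at p=2 this is -9, so p increases.
∂V/∂q = 12(q - 1)(q + 1)(q + 2); at q=-4 this is -360, so q increases.
p converges to its nearest critical value 3 (a local min of the p-part); q converges to -2. The iterate converges to (3, -2).

(3, -2)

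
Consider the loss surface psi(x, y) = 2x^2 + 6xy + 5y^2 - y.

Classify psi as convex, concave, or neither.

convex

psi is quadratic, so its Hessian is the constant matrix H = [[4, 6], [6, 10]].
det(H) = 4, tr(H) = 14.
det(H) > 0 and tr(H) > 0, so H is positive definite everywhere: convex.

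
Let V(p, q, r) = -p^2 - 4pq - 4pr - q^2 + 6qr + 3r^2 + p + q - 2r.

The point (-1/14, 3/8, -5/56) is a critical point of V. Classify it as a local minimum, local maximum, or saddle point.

saddle point

The Hessian is constant: H = [[-2, -4, -4], [-4, -2, 6], [-4, 6, 6]].
Leading principal minors: Δ₁ = -2, Δ₂ = -12, Δ₃ = 224.
The minors fit neither the all-positive nor the alternating-sign pattern, so H is indefinite: a saddle point.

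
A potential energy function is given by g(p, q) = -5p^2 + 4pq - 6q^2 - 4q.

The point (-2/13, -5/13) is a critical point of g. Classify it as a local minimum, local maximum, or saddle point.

The Hessian of g is constant: H = [[-10, 4], [4, -12]].
det(H) = (-10)·(-12) − 4² = 104.
det(H) > 0 and tr(H) = -22 < 0, so H is negative definite and the point is a local maximum.

local maximum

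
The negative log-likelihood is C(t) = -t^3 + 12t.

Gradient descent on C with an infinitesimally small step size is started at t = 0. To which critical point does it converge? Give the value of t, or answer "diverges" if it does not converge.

C'(t) = -3(t - 2)(t + 2), so C'(0) = 12.
Gradient descent moves in the -C' direction, i.e. t is decreasing.
The nearest critical point in that direction is t = -2, where C'' = 12 > 0 (a local minimum). The iterate converges there.

-2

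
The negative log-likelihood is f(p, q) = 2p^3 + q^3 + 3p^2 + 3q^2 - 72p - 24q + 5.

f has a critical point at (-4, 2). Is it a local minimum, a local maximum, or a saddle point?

The mixed partial ∂²f/∂p∂q is 0, so the Hessian at any point is diag(f_pp, f_qq) = diag(6(2p + 1), 6(q + 1)).
At (-4, 2): H = diag(-42, 18).
The eigenvalues have opposite signs, so H is indefinite: a saddle point.

saddle point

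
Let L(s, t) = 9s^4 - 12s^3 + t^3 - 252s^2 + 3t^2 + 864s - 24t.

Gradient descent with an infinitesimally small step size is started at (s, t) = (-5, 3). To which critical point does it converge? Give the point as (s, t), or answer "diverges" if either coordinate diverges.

L is separable, so gradient descent decouples: s follows -∂L/∂s, t follows -∂L/∂t.
∂L/∂s = 36(s - 3)(s - 2)(s + 4); at s=-5 this is -2016, so s increases.
∂L/∂t = 3(t - 2)(t + 4); at t=3 this is 21, so t decreases.
s converges to its nearest critical value -4 (a local min of the s-part); t converges to 2. The iterate converges to (-4, 2).

(-4, 2)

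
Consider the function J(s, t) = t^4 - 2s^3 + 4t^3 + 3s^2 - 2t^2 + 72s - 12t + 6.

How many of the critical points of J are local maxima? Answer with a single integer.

J separates as a function of s plus a function of t, so ∇J=0 decouples.
∂J/∂s = -6(s - 4)(s + 3) = 0 at s ∈ {-3, 4}; ∂J/∂t = 4(t - 1)(t + 1)(t + 3) = 0 at t ∈ {-3, -1, 1}.
The Hessian is diagonal: diag(J_ss, J_tt). Second derivatives: J_ss(-3)=42, J_ss(4)=-42; J_tt(-3)=32, J_tt(-1)=-16, J_tt(1)=32.
Local maxima occur where both diagonal entries negative: (4, -1). Count: 1.

1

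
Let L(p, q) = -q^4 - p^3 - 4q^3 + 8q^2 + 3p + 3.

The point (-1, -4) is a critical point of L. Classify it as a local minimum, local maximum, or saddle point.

saddle point

The mixed partial ∂²L/∂p∂q is 0, so the Hessian at any point is diag(L_pp, L_qq) = diag(-6p, 4(-3q^2 - 6q + 4)).
At (-1, -4): H = diag(6, -80).
The eigenvalues have opposite signs, so H is indefinite: a saddle point.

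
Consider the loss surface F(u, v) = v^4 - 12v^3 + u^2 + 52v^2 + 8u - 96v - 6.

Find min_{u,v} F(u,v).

F(u,v) separates as P(u) + Q(v) − 6, so its minimum is min P + min Q − 6.
P'(u) = 2u + 8 vanishes at u ∈ {-4}; Q'(v) = 4(v - 4)(v - 3)(v - 2) vanishes at v ∈ {2, 3, 4}.
Local minima of P (where P''>0): P(-4)=-16. Local minima of Q: Q(2)=-64, Q(4)=-64.
So the global minimum of F is P(-4) + Q(2) − 6 = -16 − 64 − 6 = -86, attained at (-4, 2).

-86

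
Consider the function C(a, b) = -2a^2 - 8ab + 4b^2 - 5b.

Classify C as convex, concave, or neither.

neither

C is quadratic, so its Hessian is the constant matrix H = [[-4, -8], [-8, 8]].
det(H) = -96, tr(H) = 4.
det(H) < 0, so H is indefinite: neither convex nor concave.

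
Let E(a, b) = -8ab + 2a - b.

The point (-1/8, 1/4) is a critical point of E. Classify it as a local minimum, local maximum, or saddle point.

saddle point

The Hessian of E is constant: H = [[0, -8], [-8, 0]].
det(H) = 0·0 − (-8)² = -64.
Since det(H) < 0, H is indefinite and the critical point is a saddle point.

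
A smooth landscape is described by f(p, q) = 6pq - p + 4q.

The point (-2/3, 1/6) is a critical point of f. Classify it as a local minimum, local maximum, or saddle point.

saddle point

The Hessian of f is constant: H = [[0, 6], [6, 0]].
det(H) = 0·0 − 6² = -36.
Since det(H) < 0, H is indefinite and the critical point is a saddle point.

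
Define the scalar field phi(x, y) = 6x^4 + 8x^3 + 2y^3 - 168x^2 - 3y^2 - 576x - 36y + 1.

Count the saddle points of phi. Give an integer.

3

phi separates as a function of x plus a function of y, so ∇phi=0 decouples.
∂phi/∂x = 24(x - 4)(x + 2)(x + 3) = 0 at x ∈ {-3, -2, 4}; ∂phi/∂y = 6(y - 3)(y + 2) = 0 at y ∈ {-2, 3}.
The Hessian is diagonal: diag(phi_xx, phi_yy). Second derivatives: phi_xx(-3)=168, phi_xx(-2)=-144, phi_xx(4)=1008; phi_yy(-2)=-30, phi_yy(3)=30.
Saddle points occur where the two diagonal entries have opposite signs: (-3, -2), (-2, 3), (4, -2). Count: 3.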